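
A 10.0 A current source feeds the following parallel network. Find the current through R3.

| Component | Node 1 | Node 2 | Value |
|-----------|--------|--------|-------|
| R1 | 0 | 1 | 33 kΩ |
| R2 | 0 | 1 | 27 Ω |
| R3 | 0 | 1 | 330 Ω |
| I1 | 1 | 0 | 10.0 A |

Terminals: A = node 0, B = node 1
All resistors sit directly between nodes 0 and 1, so they are in parallel and share one voltage V; the full source current 10 A splits among them.
1/R_par = 1/33000 + 1/27 + 1/330 = 0.0401 S  =>  R_par = 24.94 Ω
V = I × R_par = 10 × 24.94 = 249.4 V
I_R3 = V/R3 = 249.4/330 = 0.7557 A

Final answer: 0.7557 A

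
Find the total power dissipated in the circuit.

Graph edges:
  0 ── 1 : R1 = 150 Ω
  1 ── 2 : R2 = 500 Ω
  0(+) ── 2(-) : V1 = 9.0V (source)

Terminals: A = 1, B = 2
Nodal analysis, taking node 2 as the 0 V reference.
Source V1 fixes V_0 = 9 V.
KCL at each unknown node (sum of currents leaving = 0; resistances in Ω):
  Node 1: (V_1 - 9)/150 + (V_1 - 0)/500 = 0
Collecting terms: 0.008667 × V_1 = 0.06  =>  V_1 = 6.923 V
Power in each resistor, P = (ΔV)²/R:
  P_R1 = (9 - 6.923)²/150 = 0.02876 W
  P_R2 = (6.923 - 0)²/500 = 0.09586 W
P_total = P_R1 + P_R2 = 0.1246 W

Final answer: 0.1246 W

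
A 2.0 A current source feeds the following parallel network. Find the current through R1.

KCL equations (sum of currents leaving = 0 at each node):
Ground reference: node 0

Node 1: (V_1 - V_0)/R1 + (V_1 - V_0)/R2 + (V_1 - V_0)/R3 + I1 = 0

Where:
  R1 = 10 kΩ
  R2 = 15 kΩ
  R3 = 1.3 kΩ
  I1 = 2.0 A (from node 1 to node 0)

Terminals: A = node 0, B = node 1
All resistors sit directly between nodes 0 and 1, so they are in parallel and share one voltage V; the full source current 2 A splits among them.
1/R_par = 1/10000 + 1/15000 + 1/1300 = 0.0009359 S  =>  R_par = 1068 Ω
V = I × R_par = 2 × 1068 = 2137 V
I_R1 = V/R1 = 2137/10000 = 0.2137 A

Final answer: 0.2137 A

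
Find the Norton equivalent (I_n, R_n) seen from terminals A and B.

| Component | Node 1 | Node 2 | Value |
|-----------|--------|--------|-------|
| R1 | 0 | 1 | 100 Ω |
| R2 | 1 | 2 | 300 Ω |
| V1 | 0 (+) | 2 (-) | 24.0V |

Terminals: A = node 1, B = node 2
Find the Thévenin equivalent first; then I_n = V_th/R_th and R_n = R_th.
Step 1 — V_th is the open-circuit voltage V_A - V_B (nothing connected across the terminals).
Nodal analysis, taking node 2 as the 0 V reference.
Source V1 fixes V_0 = 24 V.
KCL at each unknown node (sum of currents leaving = 0; resistances in Ω):
  Node 1: (V_1 - 24)/100 + (V_1 - 0)/300 = 0
Collecting terms: 0.01333 × V_1 = 0.24  =>  V_1 = 18 V
V_th = V_1 - V_2 = 18 - 0 = 18 V
Step 2 — R_th: zero the source — replace V1 by a short circuit (node 2 merges into node 0) — and find the resistance seen between A (node 1) and B (node 0).
Reduce the network between node 1 (A) and node 0 (B) by series/parallel combination:
  Rp1 = R1 ‖ R2 (parallel, both between nodes 0 and 1) = 1/(1/100 + 1/300) = 75 Ω
R_th = 75 Ω
I_n = V_th/R_th = 18/75 = 0.24 A, and R_n = R_th = 75 Ω

Final answer: I_n = 0.24 A, R_n = 75 Ω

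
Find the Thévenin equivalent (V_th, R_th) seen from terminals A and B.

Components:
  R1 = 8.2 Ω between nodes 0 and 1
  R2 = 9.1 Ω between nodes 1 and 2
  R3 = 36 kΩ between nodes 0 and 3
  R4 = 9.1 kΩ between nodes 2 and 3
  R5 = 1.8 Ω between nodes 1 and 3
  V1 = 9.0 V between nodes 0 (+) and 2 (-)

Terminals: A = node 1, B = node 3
Step 1 — V_th is the open-circuit voltage V_A - V_B (nothing connected across the terminals).
Nodal analysis, taking node 2 as the 0 V reference.
Source V1 fixes V_0 = 9 V.
KCL at each unknown node (sum of currents leaving = 0; resistances in Ω):
  Node 1: (V_1 - 9)/8.2 + (V_1 - 0)/9.1 + (V_1 - V_3)/1.8 = 0
  Node 3: (V_3 - 9)/36000 + (V_3 - 0)/9100 + (V_3 - V_1)/1.8 = 0
Collecting terms (coefficients in siemens):
  0.7874·V_1 - 0.5556·V_3 = 1.098
  0.5557·V_3 - 0.5556·V_1 = 0.00025
Determinant D = (0.7874)(0.5557) - (-0.5556)(-0.5556) = 0.1289
V_1 = [(1.098)(0.5557) - (-0.5556)(0.00025)]/D = 4.732 V
V_3 = [(0.7874)(0.00025) - (1.098)(-0.5556)]/D = 4.732 V
V_th = V_1 - V_3 = 4.732 - 4.732 = 0.0007225 V
Step 2 — R_th: zero the source — replace V1 by a short circuit (node 2 merges into node 0) — and find the resistance seen between A (node 1) and B (node 3).
Reduce the network between node 1 (A) and node 3 (B) by series/parallel combination:
  Rp1 = R1 ‖ R2 (parallel, both between nodes 0 and 1) = 1/(1/8.2 + 1/9.1) = 4.313 Ω
  Rp2 = R3 ‖ R4 (parallel, both between nodes 0 and 3) = 1/(1/36000 + 1/9100) = 7264 Ω
  Rs1 = Rp1 + Rp2 (series, joined only at node 0) = 4.313 + 7264 = 7268 Ω
  Rp3 = R5 ‖ Rs1 (parallel, both between nodes 1 and 3) = 1/(1/1.8 + 1/7268) = 1.8 Ω
R_th = 1.8 Ω

Final answer: V_th = 0.0007225 V, R_th = 1.8 Ω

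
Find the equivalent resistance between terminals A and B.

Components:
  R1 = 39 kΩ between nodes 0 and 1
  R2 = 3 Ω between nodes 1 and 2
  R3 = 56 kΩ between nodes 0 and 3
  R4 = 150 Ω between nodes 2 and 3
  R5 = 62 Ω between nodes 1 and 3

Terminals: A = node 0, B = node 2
The network is not a plain series/parallel combination. Inject a 1 A test current into terminal A (node 0) and return it from terminal B (node 2); then R_eq = V_A / (1 A).
Nodal analysis, taking node 2 as the 0 V reference.
Current source I_test pushes 1 A into node 0 and draws it out of node 2.
KCL at each unknown node (sum of currents leaving = 0; resistances in Ω):
  Node 0: (V_0 - V_1)/39000 + (V_0 - V_3)/56000 - 1 = 0
  Node 1: (V_1 - V_0)/39000 + (V_1 - 0)/3 + (V_1 - V_3)/62 = 0
  Node 3: (V_3 - V_0)/56000 + (V_3 - V_1)/62 + (V_3 - 0)/150 = 0
Collecting terms (coefficients in siemens):
  0.0000435·V_0 - 0.00002564·V_1 - 0.00001786·V_3 = 1
  0.3495·V_1 - 0.00002564·V_0 - 0.01613·V_3 = 0
  0.02281·V_3 - 0.00001786·V_0 - 0.01613·V_1 = 0
Solving these 3 simultaneous equations (Gaussian elimination) gives:
  V_0 = 23000 V, V_1 = 2.603 V, V_3 = 19.84 V
R_eq = V_0 / 1 A = 23000 Ω = 23 kΩ

Final answer: 23 kΩ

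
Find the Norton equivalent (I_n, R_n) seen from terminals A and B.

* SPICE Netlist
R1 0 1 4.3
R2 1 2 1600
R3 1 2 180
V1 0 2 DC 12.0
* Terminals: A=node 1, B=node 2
Find the Thévenin equivalent first; then I_n = V_th/R_th and R_n = R_th.
Step 1 — V_th is the open-circuit voltage V_A - V_B (nothing connected across the terminals).
Nodal analysis, taking node 2 as the 0 V reference.
Source V1 fixes V_0 = 12 V.
KCL at each unknown node (sum of currents leaving = 0; resistances in Ω):
  Node 1: (V_1 - 12)/4.3 + (V_1 - 0)/1600 + (V_1 - 0)/180 = 0
Collecting terms: 0.2387 × V_1 = 2.791  =>  V_1 = 11.69 V
V_th = V_1 - V_2 = 11.69 - 0 = 11.69 V
Step 2 — R_th: zero the source — replace V1 by a short circuit (node 2 merges into node 0) — and find the resistance seen between A (node 1) and B (node 0).
Reduce the network between node 1 (A) and node 0 (B) by series/parallel combination:
  Rp1 = R1 ‖ R2 ‖ R3 (parallel, all between nodes 0 and 1) = 1/(1/4.3 + 1/1600 + 1/180) = 4.189 Ω
R_th = 4.189 Ω
I_n = V_th/R_th = 11.69/4.189 = 2.791 A, and R_n = R_th = 4.189 Ω

Final answer: I_n = 2.791 A, R_n = 4.189 Ω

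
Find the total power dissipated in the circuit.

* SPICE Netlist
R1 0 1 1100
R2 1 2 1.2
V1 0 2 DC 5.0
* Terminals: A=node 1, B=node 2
Nodal analysis, taking node 2 as the 0 V reference.
Source V1 fixes V_0 = 5 V.
KCL at each unknown node (sum of currents leaving = 0; resistances in Ω):
  Node 1: (V_1 - 5)/1100 + (V_1 - 0)/1.2 = 0
Collecting terms: 0.8342 × V_1 = 0.004545  =>  V_1 = 0.005449 V
Power in each resistor, P = (ΔV)²/R:
  P_R1 = (5 - 0.005449)²/1100 = 0.02268 W
  P_R2 = (0.005449 - 0)²/1.2 = 0.00002474 W
P_total = P_R1 + P_R2 = 0.0227 W

Final answer: 0.0227 W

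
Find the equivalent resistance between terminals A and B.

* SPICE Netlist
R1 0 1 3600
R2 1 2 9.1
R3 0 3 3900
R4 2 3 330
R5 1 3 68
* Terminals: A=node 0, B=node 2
The network is not a plain series/parallel combination. Inject a 1 A test current into terminal A (node 0) and return it from terminal B (node 2); then R_eq = V_A / (1 A).
Nodal analysis, taking node 2 as the 0 V reference.
Current source I_test pushes 1 A into node 0 and draws it out of node 2.
KCL at each unknown node (sum of currents leaving = 0; resistances in Ω):
  Node 0: (V_0 - V_1)/3600 + (V_0 - V_3)/3900 - 1 = 0
  Node 1: (V_1 - V_0)/3600 + (V_1 - 0)/9.1 + (V_1 - V_3)/68 = 0
  Node 3: (V_3 - V_0)/3900 + (V_3 - V_1)/68 + (V_3 - 0)/330 = 0
Collecting terms (coefficients in siemens):
  0.0005342·V_0 - 0.0002778·V_1 - 0.0002564·V_3 = 1
  0.1249·V_1 - 0.0002778·V_0 - 0.01471·V_3 = 0
  0.01799·V_3 - 0.0002564·V_0 - 0.01471·V_1 = 0
Solving these 3 simultaneous equations (Gaussian elimination) gives:
  V_0 = 1892 V, V_1 = 8.172 V, V_3 = 33.65 V
R_eq = V_0 / 1 A = 1892 Ω = 1.892 kΩ

Final answer: 1.892 kΩ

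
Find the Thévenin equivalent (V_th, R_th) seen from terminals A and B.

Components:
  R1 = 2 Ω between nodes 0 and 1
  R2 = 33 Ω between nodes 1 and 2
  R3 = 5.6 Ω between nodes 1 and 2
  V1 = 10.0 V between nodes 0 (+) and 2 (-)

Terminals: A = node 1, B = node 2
Step 1 — V_th is the open-circuit voltage V_A - V_B (nothing connected across the terminals).
Nodal analysis, taking node 2 as the 0 V reference.
Source V1 fixes V_0 = 10 V.
KCL at each unknown node (sum of currents leaving = 0; resistances in Ω):
  Node 1: (V_1 - 10)/2 + (V_1 - 0)/33 + (V_1 - 0)/5.6 = 0
Collecting terms: 0.7089 × V_1 = 5  =>  V_1 = 7.053 V
V_th = V_1 - V_2 = 7.053 - 0 = 7.053 V
Step 2 — R_th: zero the source — replace V1 by a short circuit (node 2 merges into node 0) — and find the resistance seen between A (node 1) and B (node 0).
Reduce the network between node 1 (A) and node 0 (B) by series/parallel combination:
  Rp1 = R1 ‖ R2 ‖ R3 (parallel, all between nodes 0 and 1) = 1/(1/2 + 1/33 + 1/5.6) = 1.411 Ω
R_th = 1.411 Ω

Final answer: V_th = 7.053 V, R_th = 1.411 Ω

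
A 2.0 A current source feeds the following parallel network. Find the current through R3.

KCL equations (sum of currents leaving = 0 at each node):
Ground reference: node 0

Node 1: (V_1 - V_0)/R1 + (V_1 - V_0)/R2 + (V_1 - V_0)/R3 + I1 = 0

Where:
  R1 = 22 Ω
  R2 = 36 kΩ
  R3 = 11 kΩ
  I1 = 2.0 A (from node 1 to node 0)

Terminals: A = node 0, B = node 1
All resistors sit directly between nodes 0 and 1, so they are in parallel and share one voltage V; the full source current 2 A splits among them.
1/R_par = 1/22 + 1/36000 + 1/11000 = 0.04557 S  =>  R_par = 21.94 Ω
V = I × R_par = 2 × 21.94 = 43.89 V
I_R3 = V/R3 = 43.89/11000 = 0.00399 A

Final answer: 0.00399 A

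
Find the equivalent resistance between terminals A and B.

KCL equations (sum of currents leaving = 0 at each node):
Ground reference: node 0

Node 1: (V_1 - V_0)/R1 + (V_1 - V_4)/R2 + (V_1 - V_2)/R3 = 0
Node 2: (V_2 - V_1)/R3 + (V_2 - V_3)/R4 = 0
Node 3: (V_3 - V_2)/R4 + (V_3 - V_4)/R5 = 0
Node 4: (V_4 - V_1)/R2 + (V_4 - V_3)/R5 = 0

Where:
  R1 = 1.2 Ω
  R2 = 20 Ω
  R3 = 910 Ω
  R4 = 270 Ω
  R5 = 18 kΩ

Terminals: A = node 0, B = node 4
Reduce the network between node 0 (A) and node 4 (B) by series/parallel combination:
  Rs1 = R3 + R4 (series, joined only at node 2) = 910 + 270 = 1180 Ω
  Rs2 = R5 + Rs1 (series, joined only at node 3) = 18000 + 1180 = 19180 Ω
  Rp1 = R2 ‖ Rs2 (parallel, both between nodes 1 and 4) = 1/(1/20 + 1/19180) = 19.98 Ω
  Rs3 = R1 + Rp1 (series, joined only at node 1) = 1.2 + 19.98 = 21.18 Ω
R_eq = 21.18 Ω

Final answer: 21.18 Ω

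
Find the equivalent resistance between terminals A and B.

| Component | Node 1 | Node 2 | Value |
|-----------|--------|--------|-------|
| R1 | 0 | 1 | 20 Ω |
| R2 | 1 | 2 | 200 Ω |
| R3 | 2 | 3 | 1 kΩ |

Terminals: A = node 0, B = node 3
Reduce the network between node 0 (A) and node 3 (B) by series/parallel combination:
  Rs1 = R1 + R2 (series, joined only at node 1) = 20 + 200 = 220 Ω
  Rs2 = R3 + Rs1 (series, joined only at node 2) = 1000 + 220 = 1220 Ω
R_eq = 1.22 kΩ

Final answer: 1.22 kΩ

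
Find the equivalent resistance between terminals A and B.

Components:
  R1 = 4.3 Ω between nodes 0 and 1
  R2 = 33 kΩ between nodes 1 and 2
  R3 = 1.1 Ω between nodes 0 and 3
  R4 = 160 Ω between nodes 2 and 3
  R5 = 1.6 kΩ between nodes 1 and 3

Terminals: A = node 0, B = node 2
The network is not a plain series/parallel combination. Inject a 1 A test current into terminal A (node 0) and return it from terminal B (node 2); then R_eq = V_A / (1 A).
Nodal analysis, taking node 2 as the 0 V reference.
Current source I_test pushes 1 A into node 0 and draws it out of node 2.
KCL at each unknown node (sum of currents leaving = 0; resistances in Ω):
  Node 0: (V_0 - V_1)/4.3 + (V_0 - V_3)/1.1 - 1 = 0
  Node 1: (V_1 - V_0)/4.3 + (V_1 - 0)/33000 + (V_1 - V_3)/1600 = 0
  Node 3: (V_3 - V_0)/1.1 + (V_3 - V_1)/1600 + (V_3 - 0)/160 = 0
Collecting terms (coefficients in siemens):
  1.142·V_0 - 0.2326·V_1 - 0.9091·V_3 = 1
  0.2332·V_1 - 0.2326·V_0 - 0.000625·V_3 = 0
  0.916·V_3 - 0.9091·V_0 - 0.000625·V_1 = 0
Solving these 3 simultaneous equations (Gaussian elimination) gives:
  V_0 = 160.3 V, V_1 = 160.3 V, V_3 = 159.2 V
R_eq = V_0 / 1 A = 160.3 Ω

Final answer: 160.3 Ω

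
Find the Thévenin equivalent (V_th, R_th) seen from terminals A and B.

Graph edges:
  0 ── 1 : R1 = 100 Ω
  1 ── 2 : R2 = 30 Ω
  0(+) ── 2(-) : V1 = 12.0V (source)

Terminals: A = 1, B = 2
Step 1 — V_th is the open-circuit voltage V_A - V_B (nothing connected across the terminals).
Nodal analysis, taking node 2 as the 0 V reference.
Source V1 fixes V_0 = 12 V.
KCL at each unknown node (sum of currents leaving = 0; resistances in Ω):
  Node 1: (V_1 - 12)/100 + (V_1 - 0)/30 = 0
Collecting terms: 0.04333 × V_1 = 0.12  =>  V_1 = 2.769 V
V_th = V_1 - V_2 = 2.769 - 0 = 2.769 V
Step 2 — R_th: zero the source — replace V1 by a short circuit (node 2 merges into node 0) — and find the resistance seen between A (node 1) and B (node 0).
Reduce the network between node 1 (A) and node 0 (B) by series/parallel combination:
  Rp1 = R1 ‖ R2 (parallel, both between nodes 0 and 1) = 1/(1/100 + 1/30) = 23.08 Ω
R_th = 23.08 Ω

Final answer: V_th = 2.769 V, R_th = 23.08 Ω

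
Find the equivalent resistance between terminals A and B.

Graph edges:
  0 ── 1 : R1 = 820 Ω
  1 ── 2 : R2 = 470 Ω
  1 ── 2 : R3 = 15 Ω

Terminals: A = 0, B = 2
Reduce the network between node 0 (A) and node 2 (B) by series/parallel combination:
  Rp1 = R2 ‖ R3 (parallel, both between nodes 1 and 2) = 1/(1/470 + 1/15) = 14.54 Ω
  Rs1 = R1 + Rp1 (series, joined only at node 1) = 820 + 14.54 = 834.5 Ω
R_eq = 834.5 Ω

Final answer: 834.5 Ω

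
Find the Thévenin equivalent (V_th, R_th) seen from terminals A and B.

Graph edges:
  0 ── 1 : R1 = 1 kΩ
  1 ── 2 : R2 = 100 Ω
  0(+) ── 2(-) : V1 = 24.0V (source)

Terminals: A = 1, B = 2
Step 1 — V_th is the open-circuit voltage V_A - V_B (nothing connected across the terminals).
Nodal analysis, taking node 2 as the 0 V reference.
Source V1 fixes V_0 = 24 V.
KCL at each unknown node (sum of currents leaving = 0; resistances in Ω):
  Node 1: (V_1 - 24)/1000 + (V_1 - 0)/100 = 0
Collecting terms: 0.011 × V_1 = 0.024  =>  V_1 = 2.182 V
V_th = V_1 - V_2 = 2.182 - 0 = 2.182 V
Step 2 — R_th: zero the source — replace V1 by a short circuit (node 2 merges into node 0) — and find the resistance seen between A (node 1) and B (node 0).
Reduce the network between node 1 (A) and node 0 (B) by series/parallel combination:
  Rp1 = R1 ‖ R2 (parallel, both between nodes 0 and 1) = 1/(1/1000 + 1/100) = 90.91 Ω
R_th = 90.91 Ω

Final answer: V_th = 2.182 V, R_th = 90.91 Ω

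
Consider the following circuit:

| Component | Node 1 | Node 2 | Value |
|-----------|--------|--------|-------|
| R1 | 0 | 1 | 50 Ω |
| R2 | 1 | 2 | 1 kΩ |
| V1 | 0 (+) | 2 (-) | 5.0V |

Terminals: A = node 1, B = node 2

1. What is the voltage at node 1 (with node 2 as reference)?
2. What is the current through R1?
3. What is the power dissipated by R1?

Nodal analysis, taking node 2 as the 0 V reference.
Source V1 fixes V_0 = 5 V.
KCL at each unknown node (sum of currents leaving = 0; resistances in Ω):
  Node 1: (V_1 - 5)/50 + (V_1 - 0)/1000 = 0
Collecting terms: 0.021 × V_1 = 0.1  =>  V_1 = 4.762 V
Part 1:
  Read off the nodal solution: V_1 = 4.762 V
Part 2:
  I_R1 = (V_0 - V_1)/R1 = (5 - 4.762)/50 = 0.004762 A
  Magnitude: I_R1 = 0.004762 A
Part 3:
  I_R1 = (V_0 - V_1)/R1 = (5 - 4.762)/50 = 0.004762 A
  P_R1 = I_R1² × R1 = (0.004762)² × 50 = 0.001134 W

Final answers:
1. V_1 = 4.762 V
2. I_R1 = 0.004762 A
3. P_R1 = 0.001134 W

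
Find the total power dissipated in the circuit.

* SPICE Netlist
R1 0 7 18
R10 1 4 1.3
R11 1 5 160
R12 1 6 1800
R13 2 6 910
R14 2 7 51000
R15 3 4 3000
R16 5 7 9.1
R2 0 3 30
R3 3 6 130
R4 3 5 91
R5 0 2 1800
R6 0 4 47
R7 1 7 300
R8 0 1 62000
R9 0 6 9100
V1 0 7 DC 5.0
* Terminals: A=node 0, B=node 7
Nodal analysis, taking node 7 as the 0 V reference.
Source V1 fixes V_0 = 5 V.
KCL at each unknown node (sum of currents leaving = 0; resistances in Ω):
  Node 1: (V_1 - 0)/300 + (V_1 - 5)/62000 + (V_1 - V_4)/1.3 + (V_1 - V_5)/160 + (V_1 - V_6)/1800 = 0
  Node 2: (V_2 - 5)/1800 + (V_2 - V_6)/910 + (V_2 - 0)/51000 = 0
  Node 3: (V_3 - 5)/30 + (V_3 - V_6)/130 + (V_3 - V_5)/91 + (V_3 - V_4)/3000 = 0
  Node 4: (V_4 - 5)/47 + (V_4 - V_1)/1.3 + (V_4 - V_3)/3000 = 0
  Node 5: (V_5 - V_3)/91 + (V_5 - V_1)/160 + (V_5 - 0)/9.1 = 0
  Node 6: (V_6 - V_3)/130 + (V_6 - 5)/9100 + (V_6 - V_1)/1800 + (V_6 - V_2)/910 = 0
Collecting terms (coefficients in siemens):
  0.7794·V_1 - 0.7692·V_4 - 0.00625·V_5 - 0.0005556·V_6 = 0.00008065
  0.001674·V_2 - 0.001099·V_6 = 0.002778
  0.05235·V_3 - 0.0003333·V_4 - 0.01099·V_5 - 0.007692·V_6 = 0.1667
  0.7908·V_4 - 0.7692·V_1 - 0.0003333·V_3 = 0.1064
  0.1271·V_5 - 0.00625·V_1 - 0.01099·V_3 = 0
  0.009457·V_6 - 0.0005556·V_1 - 0.001099·V_2 - 0.007692·V_3 = 0.0005495
Solving these 6 simultaneous equations (Gaussian elimination) gives:
  V_1 = 3.534 V, V_2 = 4.234 V, V_3 = 3.89 V, V_4 = 3.574 V
  V_5 = 0.51 V, V_6 = 3.922 V
Power in each resistor, P = (ΔV)²/R:
  P_R1 = (5 - 0)²/18 = 1.389 W
  P_R2 = (5 - 3.89)²/30 = 0.04107 W
  P_R3 = (3.89 - 3.922)²/130 = 0.00000786 W
  P_R4 = (3.89 - 0.51)²/91 = 0.1255 W
  P_R5 = (5 - 4.234)²/1800 = 0.0003262 W
  P_R6 = (5 - 3.574)²/47 = 0.04326 W
  P_R7 = (3.534 - 0)²/300 = 0.04164 W
  P_R8 = (5 - 3.534)²/62000 = 0.00003464 W
  P_R9 = (5 - 3.922)²/9100 = 0.0001277 W
  P_R10 = (3.534 - 3.574)²/1.3 = 0.001205 W
  P_R11 = (3.534 - 0.51)²/160 = 0.05717 W
  P_R12 = (3.534 - 3.922)²/1800 = 0.00008341 W
  P_R13 = (4.234 - 3.922)²/910 = 0.0001069 W
  P_R14 = (4.234 - 0)²/51000 = 0.0003515 W
  P_R15 = (3.89 - 3.574)²/3000 = 0.00003327 W
  P_R16 = (0.51 - 0)²/9.1 = 0.02858 W
P_total = P_R1 + P_R2 + P_R3 + P_R4 + P_R5 + P_R6 + P_R7 + P_R8 + P_R9 + P_R10 + P_R11 + P_R12 + P_R13 + P_R14 + P_R15 + P_R16 = 1.728 W

Final answer: 1.728 W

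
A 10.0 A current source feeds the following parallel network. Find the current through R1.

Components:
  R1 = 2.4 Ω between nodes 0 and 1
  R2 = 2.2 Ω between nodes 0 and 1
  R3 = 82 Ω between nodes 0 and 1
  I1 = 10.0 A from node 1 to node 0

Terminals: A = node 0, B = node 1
All resistors sit directly between nodes 0 and 1, so they are in parallel and share one voltage V; the full source current 10 A splits among them.
1/R_par = 1/2.4 + 1/2.2 + 1/82 = 0.8834 S  =>  R_par = 1.132 Ω
V = I × R_par = 10 × 1.132 = 11.32 V
I_R1 = V/R1 = 11.32/2.4 = 4.717 A

Final answer: 4.717 A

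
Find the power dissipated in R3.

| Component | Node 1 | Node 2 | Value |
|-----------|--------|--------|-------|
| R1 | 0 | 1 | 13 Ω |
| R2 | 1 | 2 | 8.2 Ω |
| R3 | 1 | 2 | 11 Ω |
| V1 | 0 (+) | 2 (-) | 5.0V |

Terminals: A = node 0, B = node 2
Nodal analysis, taking node 2 as the 0 V reference.
Source V1 fixes V_0 = 5 V.
KCL at each unknown node (sum of currents leaving = 0; resistances in Ω):
  Node 1: (V_1 - 5)/13 + (V_1 - 0)/8.2 + (V_1 - 0)/11 = 0
Collecting terms: 0.2898 × V_1 = 0.3846  =>  V_1 = 1.327 V
I_R3 = (V_1 - V_2)/R3 = (1.327 - 0)/11 = 0.1207 A
P_R3 = I_R3² × R3 = (0.1207)² × 11 = 0.1601 W

Final answer: 0.1601 W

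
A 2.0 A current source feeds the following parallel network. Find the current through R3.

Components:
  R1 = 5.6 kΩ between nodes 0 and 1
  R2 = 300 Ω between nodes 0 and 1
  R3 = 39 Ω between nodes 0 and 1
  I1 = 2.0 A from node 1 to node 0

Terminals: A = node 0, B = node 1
All resistors sit directly between nodes 0 and 1, so they are in parallel and share one voltage V; the full source current 2 A splits among them.
1/R_par = 1/5600 + 1/300 + 1/39 = 0.02915 S  =>  R_par = 34.3 Ω
V = I × R_par = 2 × 34.3 = 68.6 V
I_R3 = V/R3 = 68.6/39 = 1.759 A

Final answer: 1.759 A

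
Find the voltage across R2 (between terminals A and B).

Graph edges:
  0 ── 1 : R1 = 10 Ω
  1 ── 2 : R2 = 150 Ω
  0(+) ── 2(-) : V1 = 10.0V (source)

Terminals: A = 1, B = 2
R1 and R2 are in series across V1 (node 0 → node 1 → node 2), and the output A–B is taken across R2, so this is a voltage divider.
Series current: I = V1/(R1 + R2) = 10/(10 + 150) = 10/160 = 0.0625 A
V_R2 = I × R2 = V1 × R2/(R1 + R2) = 10 × 150/160 = 9.375 V

Final answer: 9.375 V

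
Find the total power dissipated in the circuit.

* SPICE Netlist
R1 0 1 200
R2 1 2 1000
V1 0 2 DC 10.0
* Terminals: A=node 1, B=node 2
Nodal analysis, taking node 2 as the 0 V reference.
Source V1 fixes V_0 = 10 V.
KCL at each unknown node (sum of currents leaving = 0; resistances in Ω):
  Node 1: (V_1 - 10)/200 + (V_1 - 0)/1000 = 0
Collecting terms: 0.006 × V_1 = 0.05  =>  V_1 = 8.333 V
Power in each resistor, P = (ΔV)²/R:
  P_R1 = (10 - 8.333)²/200 = 0.01389 W
  P_R2 = (8.333 - 0)²/1000 = 0.06944 W
P_total = P_R1 + P_R2 = 0.08333 W

Final answer: 0.08333 W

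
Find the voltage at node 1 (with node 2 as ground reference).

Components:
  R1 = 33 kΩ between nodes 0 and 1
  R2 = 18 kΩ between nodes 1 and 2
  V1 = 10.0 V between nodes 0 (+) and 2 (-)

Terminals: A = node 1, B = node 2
Nodal analysis, taking node 2 as the 0 V reference.
Source V1 fixes V_0 = 10 V.
KCL at each unknown node (sum of currents leaving = 0; resistances in Ω):
  Node 1: (V_1 - 10)/33000 + (V_1 - 0)/18000 = 0
Collecting terms: 0.00008586 × V_1 = 0.000303  =>  V_1 = 3.529 V
The requested potential is V_1 = 3.529 V.

Final answer: V_1 = 3.529 V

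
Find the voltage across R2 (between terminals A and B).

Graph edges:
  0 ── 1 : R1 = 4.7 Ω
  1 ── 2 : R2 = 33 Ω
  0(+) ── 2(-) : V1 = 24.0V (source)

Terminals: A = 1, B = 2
R1 and R2 are in series across V1 (node 0 → node 1 → node 2), and the output A–B is taken across R2, so this is a voltage divider.
Series current: I = V1/(R1 + R2) = 24/(4.7 + 33) = 24/37.7 = 0.6366 A
V_R2 = I × R2 = V1 × R2/(R1 + R2) = 24 × 33/37.7 = 21.01 V

Final answer: 21.01 V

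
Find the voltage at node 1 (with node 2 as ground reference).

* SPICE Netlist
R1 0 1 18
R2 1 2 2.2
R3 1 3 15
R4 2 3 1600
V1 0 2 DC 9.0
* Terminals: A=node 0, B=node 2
Nodal analysis, taking node 2 as the 0 V reference.
Source V1 fixes V_0 = 9 V.
KCL at each unknown node (sum of currents leaving = 0; resistances in Ω):
  Node 1: (V_1 - 9)/18 + (V_1 - 0)/2.2 + (V_1 - V_3)/15 = 0
  Node 3: (V_3 - V_1)/15 + (V_3 - 0)/1600 = 0
Collecting terms (coefficients in siemens):
  0.5768·V_1 - 0.06667·V_3 = 0.5
  0.06729·V_3 - 0.06667·V_1 = 0
Determinant D = (0.5768)(0.06729) - (-0.06667)(-0.06667) = 0.03437
V_1 = [(0.5)(0.06729) - (-0.06667)(0)]/D = 0.979 V
V_3 = [(0.5768)(0) - (0.5)(-0.06667)]/D = 0.9699 V
The requested potential is V_1 = 0.979 V.

Final answer: V_1 = 0.979 V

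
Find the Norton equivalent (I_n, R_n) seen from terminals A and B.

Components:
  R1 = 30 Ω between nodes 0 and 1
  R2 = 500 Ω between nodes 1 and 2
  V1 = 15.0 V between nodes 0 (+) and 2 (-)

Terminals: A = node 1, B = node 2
Find the Thévenin equivalent first; then I_n = V_th/R_th and R_n = R_th.
Step 1 — V_th is the open-circuit voltage V_A - V_B (nothing connected across the terminals).
Nodal analysis, taking node 2 as the 0 V reference.
Source V1 fixes V_0 = 15 V.
KCL at each unknown node (sum of currents leaving = 0; resistances in Ω):
  Node 1: (V_1 - 15)/30 + (V_1 - 0)/500 = 0
Collecting terms: 0.03533 × V_1 = 0.5  =>  V_1 = 14.15 V
V_th = V_1 - V_2 = 14.15 - 0 = 14.15 V
Step 2 — R_th: zero the source — replace V1 by a short circuit (node 2 merges into node 0) — and find the resistance seen between A (node 1) and B (node 0).
Reduce the network between node 1 (A) and node 0 (B) by series/parallel combination:
  Rp1 = R1 ‖ R2 (parallel, both between nodes 0 and 1) = 1/(1/30 + 1/500) = 28.3 Ω
R_th = 28.3 Ω
I_n = V_th/R_th = 14.15/28.3 = 0.5 A, and R_n = R_th = 28.3 Ω

Final answer: I_n = 0.5 A, R_n = 28.3 Ω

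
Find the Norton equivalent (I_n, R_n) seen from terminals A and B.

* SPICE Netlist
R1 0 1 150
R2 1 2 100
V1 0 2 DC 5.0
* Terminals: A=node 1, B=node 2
Find the Thévenin equivalent first; then I_n = V_th/R_th and R_n = R_th.
Step 1 — V_th is the open-circuit voltage V_A - V_B (nothing connected across the terminals).
Nodal analysis, taking node 2 as the 0 V reference.
Source V1 fixes V_0 = 5 V.
KCL at each unknown node (sum of currents leaving = 0; resistances in Ω):
  Node 1: (V_1 - 5)/150 + (V_1 - 0)/100 = 0
Collecting terms: 0.01667 × V_1 = 0.03333  =>  V_1 = 2 V
V_th = V_1 - V_2 = 2 - 0 = 2 V
Step 2 — R_th: zero the source — replace V1 by a short circuit (node 2 merges into node 0) — and find the resistance seen between A (node 1) and B (node 0).
Reduce the network between node 1 (A) and node 0 (B) by series/parallel combination:
  Rp1 = R1 ‖ R2 (parallel, both between nodes 0 and 1) = 1/(1/150 + 1/100) = 60 Ω
R_th = 60 Ω
I_n = V_th/R_th = 2/60 = 0.03333 A, and R_n = R_th = 60 Ω

Final answer: I_n = 0.03333 A, R_n = 60 Ω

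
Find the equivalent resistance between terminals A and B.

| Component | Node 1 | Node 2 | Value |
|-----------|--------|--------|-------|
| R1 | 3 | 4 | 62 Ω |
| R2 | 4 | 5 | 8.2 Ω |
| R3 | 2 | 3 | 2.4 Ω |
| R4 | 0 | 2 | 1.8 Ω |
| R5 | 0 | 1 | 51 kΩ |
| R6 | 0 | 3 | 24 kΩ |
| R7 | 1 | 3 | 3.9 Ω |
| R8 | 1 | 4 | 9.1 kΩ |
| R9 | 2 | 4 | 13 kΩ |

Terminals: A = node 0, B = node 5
The network is not a plain series/parallel combination. Inject a 1 A test current into terminal A (node 0) and return it from terminal B (node 5); then R_eq = V_A / (1 A).
Nodal analysis, taking node 5 as the 0 V reference.
Current source I_test pushes 1 A into node 0 and draws it out of node 5.
KCL at each unknown node (sum of currents leaving = 0; resistances in Ω):
  Node 0: (V_0 - V_2)/1.8 + (V_0 - V_1)/51000 + (V_0 - V_3)/24000 - 1 = 0
  Node 1: (V_1 - V_0)/51000 + (V_1 - V_3)/3.9 + (V_1 - V_4)/9100 = 0
  Node 2: (V_2 - V_0)/1.8 + (V_2 - V_3)/2.4 + (V_2 - V_4)/13000 = 0
  Node 3: (V_3 - V_0)/24000 + (V_3 - V_1)/3.9 + (V_3 - V_2)/2.4 + (V_3 - V_4)/62 = 0
  Node 4: (V_4 - V_1)/9100 + (V_4 - V_2)/13000 + (V_4 - V_3)/62 + (V_4 - 0)/8.2 = 0
Collecting terms (coefficients in siemens):
  0.5556·V_0 - 0.00001961·V_1 - 0.5556·V_2 - 0.00004167·V_3 = 1
  0.2565·V_1 - 0.00001961·V_0 - 0.2564·V_3 - 0.0001099·V_4 = 0
  0.9723·V_2 - 0.5556·V_0 - 0.4167·V_3 - 0.00007692·V_4 = 0
  0.6892·V_3 - 0.00004167·V_0 - 0.2564·V_1 - 0.4167·V_2 - 0.01613·V_4 = 0
  0.1383·V_4 - 0.0001099·V_1 - 0.00007692·V_2 - 0.01613·V_3 = 0
Solving these 5 simultaneous equations (Gaussian elimination) gives:
  V_0 = 73.67 V, V_1 = 69.45 V, V_2 = 71.87 V, V_3 = 69.48 V
  V_4 = 8.2 V
R_eq = V_0 / 1 A = 73.67 Ω

Final answer: 73.67 Ω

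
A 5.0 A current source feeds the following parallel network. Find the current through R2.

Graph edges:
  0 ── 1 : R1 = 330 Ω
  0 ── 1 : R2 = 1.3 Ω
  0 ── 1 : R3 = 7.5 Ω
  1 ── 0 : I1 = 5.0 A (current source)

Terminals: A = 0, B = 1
All resistors sit directly between nodes 0 and 1, so they are in parallel and share one voltage V; the full source current 5 A splits among them.
1/R_par = 1/330 + 1/1.3 + 1/7.5 = 0.9056 S  =>  R_par = 1.104 Ω
V = I × R_par = 5 × 1.104 = 5.521 V
I_R2 = V/R2 = 5.521/1.3 = 4.247 A

Final answer: 4.247 A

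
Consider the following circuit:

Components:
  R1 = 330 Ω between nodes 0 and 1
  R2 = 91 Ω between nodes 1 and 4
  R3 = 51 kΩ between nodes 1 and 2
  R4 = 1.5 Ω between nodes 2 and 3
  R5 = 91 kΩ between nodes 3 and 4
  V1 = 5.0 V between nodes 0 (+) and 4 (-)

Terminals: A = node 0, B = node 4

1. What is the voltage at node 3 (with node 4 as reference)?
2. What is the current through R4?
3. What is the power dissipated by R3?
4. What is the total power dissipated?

Nodal analysis, taking node 4 as the 0 V reference.
Source V1 fixes V_0 = 5 V.
KCL at each unknown node (sum of currents leaving = 0; resistances in Ω):
  Node 1: (V_1 - 5)/330 + (V_1 - 0)/91 + (V_1 - V_2)/51000 = 0
  Node 2: (V_2 - V_1)/51000 + (V_2 - V_3)/1.5 = 0
  Node 3: (V_3 - V_2)/1.5 + (V_3 - 0)/91000 = 0
Collecting terms (coefficients in siemens):
  0.01404·V_1 - 0.00001961·V_2 = 0.01515
  0.6667·V_2 - 0.00001961·V_1 - 0.6667·V_3 = 0
  0.6667·V_3 - 0.6667·V_2 = 0
Solving these 3 simultaneous equations (Gaussian elimination) gives:
  V_1 = 1.08 V, V_2 = 0.6923 V, V_3 = 0.6922 V
Part 1:
  Read off the nodal solution: V_3 = 0.6922 V
Part 2:
  I_R4 = (V_2 - V_3)/R4 = (0.6923 - 0.6922)/1.5 = 0.000007607 A
  Magnitude: I_R4 = 0.000007607 A
Part 3:
  I_R3 = (V_1 - V_2)/R3 = (1.08 - 0.6923)/51000 = 0.000007607 A
  P_R3 = I_R3² × R3 = (0.000007607)² × 51000 = 0.000002951 W
Part 4:
  Power in each resistor, P = (ΔV)²/R:
    P_R1 = (5 - 1.08)²/330 = 0.04656 W
    P_R2 = (1.08 - 0)²/91 = 0.01282 W
    P_R3 = (1.08 - 0.6923)²/51000 = 0.000002951 W
    P_R4 = (0.6923 - 0.6922)²/1.5 = 0.0000000000868 W
    P_R5 = (0.6922 - 0)²/91000 = 0.000005266 W
  P_total = P_R1 + P_R2 + P_R3 + P_R4 + P_R5 = 0.05939 W

Final answers:
1. V_3 = 0.6922 V
2. I_R4 = 7.607e-06 A
3. P_R3 = 2.951e-06 W
4. P_total = 0.05939 W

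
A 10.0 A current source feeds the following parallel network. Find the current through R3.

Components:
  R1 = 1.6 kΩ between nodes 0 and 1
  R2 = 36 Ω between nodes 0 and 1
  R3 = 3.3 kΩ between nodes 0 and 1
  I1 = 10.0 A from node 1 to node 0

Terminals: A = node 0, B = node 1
All resistors sit directly between nodes 0 and 1, so they are in parallel and share one voltage V; the full source current 10 A splits among them.
1/R_par = 1/1600 + 1/36 + 1/3300 = 0.02871 S  =>  R_par = 34.84 Ω
V = I × R_par = 10 × 34.84 = 348.4 V
I_R3 = V/R3 = 348.4/3300 = 0.1056 A

Final answer: 0.1056 A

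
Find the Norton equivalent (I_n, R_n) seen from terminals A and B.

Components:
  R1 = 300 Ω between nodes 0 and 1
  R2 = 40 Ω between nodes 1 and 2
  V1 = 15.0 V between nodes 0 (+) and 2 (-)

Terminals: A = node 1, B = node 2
Find the Thévenin equivalent first; then I_n = V_th/R_th and R_n = R_th.
Step 1 — V_th is the open-circuit voltage V_A - V_B (nothing connected across the terminals).
Nodal analysis, taking node 2 as the 0 V reference.
Source V1 fixes V_0 = 15 V.
KCL at each unknown node (sum of currents leaving = 0; resistances in Ω):
  Node 1: (V_1 - 15)/300 + (V_1 - 0)/40 = 0
Collecting terms: 0.02833 × V_1 = 0.05  =>  V_1 = 1.765 V
V_th = V_1 - V_2 = 1.765 - 0 = 1.765 V
Step 2 — R_th: zero the source — replace V1 by a short circuit (node 2 merges into node 0) — and find the resistance seen between A (node 1) and B (node 0).
Reduce the network between node 1 (A) and node 0 (B) by series/parallel combination:
  Rp1 = R1 ‖ R2 (parallel, both between nodes 0 and 1) = 1/(1/300 + 1/40) = 35.29 Ω
R_th = 35.29 Ω
I_n = V_th/R_th = 1.765/35.29 = 0.05 A, and R_n = R_th = 35.29 Ω

Final answer: I_n = 0.05 A, R_n = 35.29 Ω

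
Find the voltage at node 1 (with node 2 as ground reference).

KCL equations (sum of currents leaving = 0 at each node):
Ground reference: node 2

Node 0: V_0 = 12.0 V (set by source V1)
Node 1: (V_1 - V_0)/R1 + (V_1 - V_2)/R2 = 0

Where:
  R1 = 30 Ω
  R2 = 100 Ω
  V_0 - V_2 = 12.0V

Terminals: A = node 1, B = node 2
Nodal analysis, taking node 2 as the 0 V reference.
Source V1 fixes V_0 = 12 V.
KCL at each unknown node (sum of currents leaving = 0; resistances in Ω):
  Node 1: (V_1 - 12)/30 + (V_1 - 0)/100 = 0
Collecting terms: 0.04333 × V_1 = 0.4  =>  V_1 = 9.231 V
The requested potential is V_1 = 9.231 V.

Final answer: V_1 = 9.231 V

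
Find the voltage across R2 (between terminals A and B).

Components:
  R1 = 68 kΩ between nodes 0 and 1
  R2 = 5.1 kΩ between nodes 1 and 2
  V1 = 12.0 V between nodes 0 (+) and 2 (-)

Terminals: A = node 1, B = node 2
R1 and R2 are in series across V1 (node 0 → node 1 → node 2), and the output A–B is taken across R2, so this is a voltage divider.
Series current: I = V1/(R1 + R2) = 12/(68000 + 5100) = 12/73100 = 0.0001642 A
V_R2 = I × R2 = V1 × R2/(R1 + R2) = 12 × 5100/73100 = 0.8372 V

Final answer: 0.8372 V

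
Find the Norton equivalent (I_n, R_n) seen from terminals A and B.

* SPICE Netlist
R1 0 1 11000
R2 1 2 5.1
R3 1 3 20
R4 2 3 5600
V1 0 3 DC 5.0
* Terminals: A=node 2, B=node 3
Find the Thévenin equivalent first; then I_n = V_th/R_th and R_n = R_th.
Step 1 — V_th is the open-circuit voltage V_A - V_B (nothing connected across the terminals).
Nodal analysis, taking node 3 as the 0 V reference.
Source V1 fixes V_0 = 5 V.
KCL at each unknown node (sum of currents leaving = 0; resistances in Ω):
  Node 1: (V_1 - 5)/11000 + (V_1 - V_2)/5.1 + (V_1 - 0)/20 = 0
  Node 2: (V_2 - V_1)/5.1 + (V_2 - 0)/5600 = 0
Collecting terms (coefficients in siemens):
  0.2462·V_1 - 0.1961·V_2 = 0.0004545
  0.1963·V_2 - 0.1961·V_1 = 0
Determinant D = (0.2462)(0.1963) - (-0.1961)(-0.1961) = 0.009866
V_1 = [(0.0004545)(0.1963) - (-0.1961)(0)]/D = 0.009042 V
V_2 = [(0.2462)(0) - (0.0004545)(-0.1961)]/D = 0.009034 V
V_th = V_2 - V_3 = 0.009034 - 0 = 0.009034 V
Step 2 — R_th: zero the source — replace V1 by a short circuit (node 3 merges into node 0) — and find the resistance seen between A (node 2) and B (node 0).
Reduce the network between node 2 (A) and node 0 (B) by series/parallel combination:
  Rp1 = R1 ‖ R3 (parallel, both between nodes 0 and 1) = 1/(1/11000 + 1/20) = 19.96 Ω
  Rs1 = R2 + Rp1 (series, joined only at node 1) = 5.1 + 19.96 = 25.06 Ω
  Rp2 = R4 ‖ Rs1 (parallel, both between nodes 0 and 2) = 1/(1/5600 + 1/25.06) = 24.95 Ω
R_th = 24.95 Ω
I_n = V_th/R_th = 0.009034/24.95 = 0.0003621 A, and R_n = R_th = 24.95 Ω

Final answer: I_n = 0.0003621 A, R_n = 24.95 Ω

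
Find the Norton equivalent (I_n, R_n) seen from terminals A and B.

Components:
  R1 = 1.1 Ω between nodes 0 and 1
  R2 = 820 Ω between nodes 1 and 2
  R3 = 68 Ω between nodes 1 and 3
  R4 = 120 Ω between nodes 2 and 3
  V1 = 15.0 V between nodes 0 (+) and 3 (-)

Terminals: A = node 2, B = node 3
Find the Thévenin equivalent first; then I_n = V_th/R_th and R_n = R_th.
Step 1 — V_th is the open-circuit voltage V_A - V_B (nothing connected across the terminals).
Nodal analysis, taking node 3 as the 0 V reference.
Source V1 fixes V_0 = 15 V.
KCL at each unknown node (sum of currents leaving = 0; resistances in Ω):
  Node 1: (V_1 - 15)/1.1 + (V_1 - V_2)/820 + (V_1 - 0)/68 = 0
  Node 2: (V_2 - V_1)/820 + (V_2 - 0)/120 = 0
Collecting terms (coefficients in siemens):
  0.925·V_1 - 0.00122·V_2 = 13.64
  0.009553·V_2 - 0.00122·V_1 = 0
Determinant D = (0.925)(0.009553) - (-0.00122)(-0.00122) = 0.008835
V_1 = [(13.64)(0.009553) - (-0.00122)(0)]/D = 14.74 V
V_2 = [(0.925)(0) - (13.64)(-0.00122)]/D = 1.882 V
V_th = V_2 - V_3 = 1.882 - 0 = 1.882 V
Step 2 — R_th: zero the source — replace V1 by a short circuit (node 3 merges into node 0) — and find the resistance seen between A (node 2) and B (node 0).
Reduce the network between node 2 (A) and node 0 (B) by series/parallel combination:
  Rp1 = R1 ‖ R3 (parallel, both between nodes 0 and 1) = 1/(1/1.1 + 1/68) = 1.082 Ω
  Rs1 = R2 + Rp1 (series, joined only at node 1) = 820 + 1.082 = 821.1 Ω
  Rp2 = R4 ‖ Rs1 (parallel, both between nodes 0 and 2) = 1/(1/120 + 1/821.1) = 104.7 Ω
R_th = 104.7 Ω
I_n = V_th/R_th = 1.882/104.7 = 0.01798 A, and R_n = R_th = 104.7 Ω

Final answer: I_n = 0.01798 A, R_n = 104.7 Ω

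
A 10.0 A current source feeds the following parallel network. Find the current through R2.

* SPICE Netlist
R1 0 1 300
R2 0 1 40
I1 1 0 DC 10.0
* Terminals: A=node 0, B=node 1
All resistors sit directly between nodes 0 and 1, so they are in parallel and share one voltage V; the full source current 10 A splits among them.
1/R_par = 1/300 + 1/40 = 0.02833 S  =>  R_par = 35.29 Ω
V = I × R_par = 10 × 35.29 = 352.9 V
I_R2 = V/R2 = 352.9/40 = 8.824 A

Final answer: 8.824 A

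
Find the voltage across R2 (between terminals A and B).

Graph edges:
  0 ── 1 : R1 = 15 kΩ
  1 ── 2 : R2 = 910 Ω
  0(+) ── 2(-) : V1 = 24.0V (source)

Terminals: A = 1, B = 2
R1 and R2 are in series across V1 (node 0 → node 1 → node 2), and the output A–B is taken across R2, so this is a voltage divider.
Series current: I = V1/(R1 + R2) = 24/(15000 + 910) = 24/15910 = 0.001508 A
V_R2 = I × R2 = V1 × R2/(R1 + R2) = 24 × 910/15910 = 1.373 V

Final answer: 1.373 V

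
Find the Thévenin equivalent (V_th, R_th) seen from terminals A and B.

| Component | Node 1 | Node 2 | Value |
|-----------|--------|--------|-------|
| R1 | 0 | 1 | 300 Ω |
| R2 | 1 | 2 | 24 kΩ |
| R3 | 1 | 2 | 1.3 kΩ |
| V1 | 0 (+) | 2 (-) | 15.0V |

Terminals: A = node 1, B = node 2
Step 1 — V_th is the open-circuit voltage V_A - V_B (nothing connected across the terminals).
Nodal analysis, taking node 2 as the 0 V reference.
Source V1 fixes V_0 = 15 V.
KCL at each unknown node (sum of currents leaving = 0; resistances in Ω):
  Node 1: (V_1 - 15)/300 + (V_1 - 0)/24000 + (V_1 - 0)/1300 = 0
Collecting terms: 0.004144 × V_1 = 0.05  =>  V_1 = 12.06 V
V_th = V_1 - V_2 = 12.06 - 0 = 12.06 V
Step 2 — R_th: zero the source — replace V1 by a short circuit (node 2 merges into node 0) — and find the resistance seen between A (node 1) and B (node 0).
Reduce the network between node 1 (A) and node 0 (B) by series/parallel combination:
  Rp1 = R1 ‖ R2 ‖ R3 (parallel, all between nodes 0 and 1) = 1/(1/300 + 1/24000 + 1/1300) = 241.3 Ω
R_th = 241.3 Ω

Final answer: V_th = 12.06 V, R_th = 241.3 Ω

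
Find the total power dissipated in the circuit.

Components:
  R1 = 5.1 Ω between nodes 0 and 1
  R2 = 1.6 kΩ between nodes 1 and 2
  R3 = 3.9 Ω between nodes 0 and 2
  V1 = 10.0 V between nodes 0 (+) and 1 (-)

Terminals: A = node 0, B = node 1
Nodal analysis, taking node 1 as the 0 V reference.
Source V1 fixes V_0 = 10 V.
KCL at each unknown node (sum of currents leaving = 0; resistances in Ω):
  Node 2: (V_2 - 0)/1600 + (V_2 - 10)/3.9 = 0
Collecting terms: 0.257 × V_2 = 2.564  =>  V_2 = 9.976 V
Power in each resistor, P = (ΔV)²/R:
  P_R1 = (10 - 0)²/5.1 = 19.61 W
  P_R2 = (0 - 9.976)²/1600 = 0.0622 W
  P_R3 = (10 - 9.976)²/3.9 = 0.0001516 W
P_total = P_R1 + P_R2 + P_R3 = 19.67 W

Final answer: 19.67 W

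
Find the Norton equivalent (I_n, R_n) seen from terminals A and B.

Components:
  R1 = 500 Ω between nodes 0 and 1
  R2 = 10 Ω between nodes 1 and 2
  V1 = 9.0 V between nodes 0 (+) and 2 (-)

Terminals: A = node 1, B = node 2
Find the Thévenin equivalent first; then I_n = V_th/R_th and R_n = R_th.
Step 1 — V_th is the open-circuit voltage V_A - V_B (nothing connected across the terminals).
Nodal analysis, taking node 2 as the 0 V reference.
Source V1 fixes V_0 = 9 V.
KCL at each unknown node (sum of currents leaving = 0; resistances in Ω):
  Node 1: (V_1 - 9)/500 + (V_1 - 0)/10 = 0
Collecting terms: 0.102 × V_1 = 0.018  =>  V_1 = 0.1765 V
V_th = V_1 - V_2 = 0.1765 - 0 = 0.1765 V
Step 2 — R_th: zero the source — replace V1 by a short circuit (node 2 merges into node 0) — and find the resistance seen between A (node 1) and B (node 0).
Reduce the network between node 1 (A) and node 0 (B) by series/parallel combination:
  Rp1 = R1 ‖ R2 (parallel, both between nodes 0 and 1) = 1/(1/500 + 1/10) = 9.804 Ω
R_th = 9.804 Ω
I_n = V_th/R_th = 0.1765/9.804 = 0.018 A, and R_n = R_th = 9.804 Ω

Final answer: I_n = 0.018 A, R_n = 9.804 Ω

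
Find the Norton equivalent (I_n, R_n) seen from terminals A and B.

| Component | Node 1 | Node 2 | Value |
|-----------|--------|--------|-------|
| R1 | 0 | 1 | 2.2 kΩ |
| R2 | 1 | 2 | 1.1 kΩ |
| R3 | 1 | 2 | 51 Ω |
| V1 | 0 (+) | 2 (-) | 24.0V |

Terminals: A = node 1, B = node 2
Find the Thévenin equivalent first; then I_n = V_th/R_th and R_n = R_th.
Step 1 — V_th is the open-circuit voltage V_A - V_B (nothing connected across the terminals).
Nodal analysis, taking node 2 as the 0 V reference.
Source V1 fixes V_0 = 24 V.
KCL at each unknown node (sum of currents leaving = 0; resistances in Ω):
  Node 1: (V_1 - 24)/2200 + (V_1 - 0)/1100 + (V_1 - 0)/51 = 0
Collecting terms: 0.02097 × V_1 = 0.01091  =>  V_1 = 0.5202 V
V_th = V_1 - V_2 = 0.5202 - 0 = 0.5202 V
Step 2 — R_th: zero the source — replace V1 by a short circuit (node 2 merges into node 0) — and find the resistance seen between A (node 1) and B (node 0).
Reduce the network between node 1 (A) and node 0 (B) by series/parallel combination:
  Rp1 = R1 ‖ R2 ‖ R3 (parallel, all between nodes 0 and 1) = 1/(1/2200 + 1/1100 + 1/51) = 47.68 Ω
R_th = 47.68 Ω
I_n = V_th/R_th = 0.5202/47.68 = 0.01091 A, and R_n = R_th = 47.68 Ω

Final answer: I_n = 0.01091 A, R_n = 47.68 Ω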